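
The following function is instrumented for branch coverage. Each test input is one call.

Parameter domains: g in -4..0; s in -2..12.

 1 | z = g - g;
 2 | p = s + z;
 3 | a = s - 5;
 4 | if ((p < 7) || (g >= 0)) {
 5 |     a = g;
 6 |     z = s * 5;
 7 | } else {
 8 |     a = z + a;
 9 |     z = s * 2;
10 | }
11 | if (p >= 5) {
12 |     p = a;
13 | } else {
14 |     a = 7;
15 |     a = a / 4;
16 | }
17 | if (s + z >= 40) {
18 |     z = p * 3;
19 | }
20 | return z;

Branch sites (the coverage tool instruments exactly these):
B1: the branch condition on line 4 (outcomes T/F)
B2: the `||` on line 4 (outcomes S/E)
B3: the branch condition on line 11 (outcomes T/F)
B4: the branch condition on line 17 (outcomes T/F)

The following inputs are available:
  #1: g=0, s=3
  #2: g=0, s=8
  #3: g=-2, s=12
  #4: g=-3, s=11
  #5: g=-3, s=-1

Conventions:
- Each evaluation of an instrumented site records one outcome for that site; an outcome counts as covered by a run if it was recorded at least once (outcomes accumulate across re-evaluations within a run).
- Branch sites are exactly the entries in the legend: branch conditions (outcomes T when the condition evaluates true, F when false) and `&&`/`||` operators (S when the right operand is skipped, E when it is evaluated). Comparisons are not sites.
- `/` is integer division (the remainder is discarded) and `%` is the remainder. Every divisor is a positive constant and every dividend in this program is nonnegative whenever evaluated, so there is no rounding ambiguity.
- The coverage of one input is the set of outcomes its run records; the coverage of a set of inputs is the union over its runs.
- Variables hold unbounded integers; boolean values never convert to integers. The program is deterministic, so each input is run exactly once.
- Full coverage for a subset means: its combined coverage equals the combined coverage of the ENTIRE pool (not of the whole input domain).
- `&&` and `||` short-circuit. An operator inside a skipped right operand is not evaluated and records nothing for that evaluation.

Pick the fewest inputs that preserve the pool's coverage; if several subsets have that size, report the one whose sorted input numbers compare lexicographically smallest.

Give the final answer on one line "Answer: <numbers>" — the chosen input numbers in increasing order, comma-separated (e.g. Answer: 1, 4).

input #1, g=0, s=3: events B2->S, B1->T, B3->F, B4->F; outcomes B1=T, B2=S, B3=F, B4=F
input #2, g=0, s=8: events B2->E, B1->T, B3->T, B4->T; outcomes B1=T, B2=E, B3=T, B4=T
input #3, g=-2, s=12: events B2->E, B1->F, B3->T, B4->F; outcomes B1=F, B2=E, B3=T, B4=F
input #4, g=-3, s=11: events B2->E, B1->F, B3->T, B4->F; outcomes B1=F, B2=E, B3=T, B4=F
input #5, g=-3, s=-1: events B2->S, B1->T, B3->F, B4->F; outcomes B1=T, B2=S, B3=F, B4=F
union over all inputs: B1=T, B1=F, B2=S, B2=E, B3=T, B3=F, B4=T, B4=F (8 outcomes)
size 1 is not enough: best union over all size-1 subsets is 4/8
size 2 is not enough: best union over all size-2 subsets is 7/8
at size 3, {1, 2, 3} reaches all 8 outcomes; every lexicographically earlier size-3 subset fails

Answer: 1, 2, 3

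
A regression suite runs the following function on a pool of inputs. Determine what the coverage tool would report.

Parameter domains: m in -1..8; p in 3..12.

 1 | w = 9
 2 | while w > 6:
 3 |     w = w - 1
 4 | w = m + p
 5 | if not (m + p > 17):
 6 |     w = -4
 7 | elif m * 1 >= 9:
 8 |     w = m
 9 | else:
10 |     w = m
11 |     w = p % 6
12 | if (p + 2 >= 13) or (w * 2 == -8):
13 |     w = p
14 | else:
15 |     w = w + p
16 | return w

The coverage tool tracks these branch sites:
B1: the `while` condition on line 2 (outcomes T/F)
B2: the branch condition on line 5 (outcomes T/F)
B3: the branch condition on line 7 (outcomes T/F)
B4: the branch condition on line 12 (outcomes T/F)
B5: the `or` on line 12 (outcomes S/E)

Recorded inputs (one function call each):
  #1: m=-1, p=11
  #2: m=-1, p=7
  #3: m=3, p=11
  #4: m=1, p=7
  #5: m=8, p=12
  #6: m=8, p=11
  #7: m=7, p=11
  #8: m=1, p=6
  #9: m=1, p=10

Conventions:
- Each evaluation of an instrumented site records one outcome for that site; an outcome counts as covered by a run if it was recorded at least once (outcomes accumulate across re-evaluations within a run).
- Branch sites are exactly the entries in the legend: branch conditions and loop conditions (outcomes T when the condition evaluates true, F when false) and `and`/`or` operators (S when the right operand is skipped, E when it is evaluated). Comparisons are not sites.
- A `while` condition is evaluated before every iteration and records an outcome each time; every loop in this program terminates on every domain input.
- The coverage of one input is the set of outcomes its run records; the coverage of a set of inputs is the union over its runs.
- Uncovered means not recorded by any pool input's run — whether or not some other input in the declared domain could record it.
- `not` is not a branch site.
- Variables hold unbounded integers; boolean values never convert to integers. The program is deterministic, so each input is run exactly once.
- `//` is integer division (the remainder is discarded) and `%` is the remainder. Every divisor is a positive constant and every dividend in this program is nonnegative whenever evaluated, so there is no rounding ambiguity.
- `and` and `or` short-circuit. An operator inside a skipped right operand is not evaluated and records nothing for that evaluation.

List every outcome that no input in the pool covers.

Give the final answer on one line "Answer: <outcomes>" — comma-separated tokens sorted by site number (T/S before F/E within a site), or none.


run #1 (m=-1, p=11) runs B1->T, B1->T, B1->T, B1->F, B2->T, B5->S, B4->T; records B1=T, B1=F, B2=T, B4=T, B5=S
run #2 (m=-1, p=7) runs B1->T, B1->T, B1->T, B1->F, B2->T, B5->E, B4->T; records B1=T, B1=F, B2=T, B4=T, B5=E
run #3 (m=3, p=11) runs B1->T, B1->T, B1->T, B1->F, B2->T, B5->S, B4->T; records B1=T, B1=F, B2=T, B4=T, B5=S
run #4 (m=1, p=7) runs B1->T, B1->T, B1->T, B1->F, B2->T, B5->E, B4->T; records B1=T, B1=F, B2=T, B4=T, B5=E
run #5 (m=8, p=12) runs B1->T, B1->T, B1->T, B1->F, B2->F, B3->F, B5->S, B4->T; records B1=T, B1=F, B2=F, B3=F, B4=T, B5=S
run #6 (m=8, p=11) runs B1->T, B1->T, B1->T, B1->F, B2->F, B3->F, B5->S, B4->T; records B1=T, B1=F, B2=F, B3=F, B4=T, B5=S
run #7 (m=7, p=11) runs B1->T, B1->T, B1->T, B1->F, B2->F, B3->F, B5->S, B4->T; records B1=T, B1=F, B2=F, B3=F, B4=T, B5=S
run #8 (m=1, p=6) runs B1->T, B1->T, B1->T, B1->F, B2->T, B5->E, B4->T; records B1=T, B1=F, B2=T, B4=T, B5=E
run #9 (m=1, p=10) runs B1->T, B1->T, B1->T, B1->F, B2->T, B5->E, B4->T; records B1=T, B1=F, B2=T, B4=T, B5=E
union over the pool: B1=T, B1=F, B2=T, B2=F, B3=F, B4=T, B5=S, B5=E
uncovered (2 of 10): B3=T, B4=F
Answer: B3=T, B4=F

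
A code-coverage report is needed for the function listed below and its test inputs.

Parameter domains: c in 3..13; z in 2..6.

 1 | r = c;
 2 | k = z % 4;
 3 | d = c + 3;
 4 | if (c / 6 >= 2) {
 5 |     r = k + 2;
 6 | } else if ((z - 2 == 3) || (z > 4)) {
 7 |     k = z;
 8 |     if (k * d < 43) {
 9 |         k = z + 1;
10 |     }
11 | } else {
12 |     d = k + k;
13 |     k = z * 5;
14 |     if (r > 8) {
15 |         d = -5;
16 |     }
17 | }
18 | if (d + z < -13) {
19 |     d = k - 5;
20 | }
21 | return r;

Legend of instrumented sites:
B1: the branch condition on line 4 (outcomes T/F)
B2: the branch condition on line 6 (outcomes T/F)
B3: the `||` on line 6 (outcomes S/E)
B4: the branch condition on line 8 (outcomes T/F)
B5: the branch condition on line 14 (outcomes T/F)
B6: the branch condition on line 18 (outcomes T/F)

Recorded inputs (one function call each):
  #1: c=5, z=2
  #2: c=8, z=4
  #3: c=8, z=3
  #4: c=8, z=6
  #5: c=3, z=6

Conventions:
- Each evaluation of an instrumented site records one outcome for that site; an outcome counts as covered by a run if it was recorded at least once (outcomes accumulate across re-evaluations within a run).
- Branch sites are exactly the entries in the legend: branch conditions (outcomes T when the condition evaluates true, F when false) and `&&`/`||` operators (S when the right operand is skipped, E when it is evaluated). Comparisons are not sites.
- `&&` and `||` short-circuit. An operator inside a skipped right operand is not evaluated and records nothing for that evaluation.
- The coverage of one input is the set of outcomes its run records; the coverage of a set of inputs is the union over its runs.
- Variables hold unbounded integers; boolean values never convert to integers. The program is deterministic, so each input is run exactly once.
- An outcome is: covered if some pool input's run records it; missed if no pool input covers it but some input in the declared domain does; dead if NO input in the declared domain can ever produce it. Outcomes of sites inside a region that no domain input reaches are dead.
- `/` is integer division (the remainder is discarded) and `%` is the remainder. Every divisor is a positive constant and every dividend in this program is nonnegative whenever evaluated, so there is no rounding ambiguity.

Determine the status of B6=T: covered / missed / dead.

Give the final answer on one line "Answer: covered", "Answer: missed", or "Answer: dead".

no pool input records B6=T
checking all 55 inputs in the declared domain: B6=T is never recorded -> dead

Answer: dead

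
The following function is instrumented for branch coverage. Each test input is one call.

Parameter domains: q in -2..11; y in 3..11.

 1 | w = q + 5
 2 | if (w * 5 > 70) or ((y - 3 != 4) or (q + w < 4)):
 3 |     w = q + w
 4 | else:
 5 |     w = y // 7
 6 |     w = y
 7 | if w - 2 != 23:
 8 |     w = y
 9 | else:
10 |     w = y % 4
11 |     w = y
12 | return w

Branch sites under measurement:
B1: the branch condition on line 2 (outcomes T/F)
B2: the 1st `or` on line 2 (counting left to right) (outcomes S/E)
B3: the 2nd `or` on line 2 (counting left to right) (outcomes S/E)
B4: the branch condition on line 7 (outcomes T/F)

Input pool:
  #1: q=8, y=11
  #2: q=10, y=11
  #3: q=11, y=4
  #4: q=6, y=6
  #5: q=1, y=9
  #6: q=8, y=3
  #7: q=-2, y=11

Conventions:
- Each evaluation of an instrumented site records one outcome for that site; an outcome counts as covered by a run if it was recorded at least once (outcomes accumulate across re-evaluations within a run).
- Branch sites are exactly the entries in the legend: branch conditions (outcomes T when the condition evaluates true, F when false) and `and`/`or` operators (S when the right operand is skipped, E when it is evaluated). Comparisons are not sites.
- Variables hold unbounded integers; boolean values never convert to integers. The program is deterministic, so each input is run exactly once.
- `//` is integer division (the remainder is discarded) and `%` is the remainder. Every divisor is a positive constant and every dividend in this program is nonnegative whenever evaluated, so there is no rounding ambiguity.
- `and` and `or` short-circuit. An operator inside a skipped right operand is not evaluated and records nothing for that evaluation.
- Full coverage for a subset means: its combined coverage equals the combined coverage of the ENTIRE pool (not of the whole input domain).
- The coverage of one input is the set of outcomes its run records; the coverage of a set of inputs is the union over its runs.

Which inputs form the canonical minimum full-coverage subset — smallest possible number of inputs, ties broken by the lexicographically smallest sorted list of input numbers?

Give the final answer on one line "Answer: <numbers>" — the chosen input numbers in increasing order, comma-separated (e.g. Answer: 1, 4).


run #1 (q=8, y=11) records B1=T, B2=E, B3=S, B4=T
run #2 (q=10, y=11) records B1=T, B2=S, B4=F
run #3 (q=11, y=4) records B1=T, B2=S, B4=T
run #4 (q=6, y=6) records B1=T, B2=E, B3=S, B4=T
run #5 (q=1, y=9) records B1=T, B2=E, B3=S, B4=T
run #6 (q=8, y=3) records B1=T, B2=E, B3=S, B4=T
run #7 (q=-2, y=11) records B1=T, B2=E, B3=S, B4=T
the full pool covers 6 outcomes: B1=T, B2=S, B2=E, B3=S, B4=T, B4=F
no size-1 subset reaches all 6 outcomes (best union: 4/6)
the canonical winner is {1, 2}: size 2, full 6-outcome coverage, earliest index list among size-2 covers
Answer: 1, 2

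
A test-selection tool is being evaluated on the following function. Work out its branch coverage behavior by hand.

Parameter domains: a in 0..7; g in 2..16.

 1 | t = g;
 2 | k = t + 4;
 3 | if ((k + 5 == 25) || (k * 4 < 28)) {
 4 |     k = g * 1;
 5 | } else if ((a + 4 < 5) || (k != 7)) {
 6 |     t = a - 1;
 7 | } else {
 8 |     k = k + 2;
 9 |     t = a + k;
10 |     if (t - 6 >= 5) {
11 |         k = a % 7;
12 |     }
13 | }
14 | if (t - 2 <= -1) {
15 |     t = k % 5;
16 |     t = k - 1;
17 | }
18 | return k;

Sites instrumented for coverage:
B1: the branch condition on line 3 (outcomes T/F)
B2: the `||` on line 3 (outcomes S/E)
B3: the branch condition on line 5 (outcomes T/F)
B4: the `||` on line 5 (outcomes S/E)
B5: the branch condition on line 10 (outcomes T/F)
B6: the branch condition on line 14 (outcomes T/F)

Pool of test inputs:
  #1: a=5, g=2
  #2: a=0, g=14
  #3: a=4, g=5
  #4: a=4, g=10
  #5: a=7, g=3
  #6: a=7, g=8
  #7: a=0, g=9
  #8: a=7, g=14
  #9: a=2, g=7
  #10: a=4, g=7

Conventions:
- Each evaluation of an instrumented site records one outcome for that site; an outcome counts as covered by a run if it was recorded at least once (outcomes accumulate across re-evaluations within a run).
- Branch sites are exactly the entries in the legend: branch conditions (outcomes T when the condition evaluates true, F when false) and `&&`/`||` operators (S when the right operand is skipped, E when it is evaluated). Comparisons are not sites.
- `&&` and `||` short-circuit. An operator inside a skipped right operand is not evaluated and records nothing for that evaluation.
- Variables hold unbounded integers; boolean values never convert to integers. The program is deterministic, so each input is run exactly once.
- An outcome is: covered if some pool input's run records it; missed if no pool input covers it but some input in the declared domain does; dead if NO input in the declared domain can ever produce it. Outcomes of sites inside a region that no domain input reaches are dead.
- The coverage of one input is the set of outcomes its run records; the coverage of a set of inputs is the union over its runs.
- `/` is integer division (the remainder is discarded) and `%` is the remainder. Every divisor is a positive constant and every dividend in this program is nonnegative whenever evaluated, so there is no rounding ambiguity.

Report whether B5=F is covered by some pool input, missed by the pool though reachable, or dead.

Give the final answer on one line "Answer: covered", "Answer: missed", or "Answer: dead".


no pool input records B5=F
but domain input (a=1, g=3) does record it -> reachable, so missed
Answer: missed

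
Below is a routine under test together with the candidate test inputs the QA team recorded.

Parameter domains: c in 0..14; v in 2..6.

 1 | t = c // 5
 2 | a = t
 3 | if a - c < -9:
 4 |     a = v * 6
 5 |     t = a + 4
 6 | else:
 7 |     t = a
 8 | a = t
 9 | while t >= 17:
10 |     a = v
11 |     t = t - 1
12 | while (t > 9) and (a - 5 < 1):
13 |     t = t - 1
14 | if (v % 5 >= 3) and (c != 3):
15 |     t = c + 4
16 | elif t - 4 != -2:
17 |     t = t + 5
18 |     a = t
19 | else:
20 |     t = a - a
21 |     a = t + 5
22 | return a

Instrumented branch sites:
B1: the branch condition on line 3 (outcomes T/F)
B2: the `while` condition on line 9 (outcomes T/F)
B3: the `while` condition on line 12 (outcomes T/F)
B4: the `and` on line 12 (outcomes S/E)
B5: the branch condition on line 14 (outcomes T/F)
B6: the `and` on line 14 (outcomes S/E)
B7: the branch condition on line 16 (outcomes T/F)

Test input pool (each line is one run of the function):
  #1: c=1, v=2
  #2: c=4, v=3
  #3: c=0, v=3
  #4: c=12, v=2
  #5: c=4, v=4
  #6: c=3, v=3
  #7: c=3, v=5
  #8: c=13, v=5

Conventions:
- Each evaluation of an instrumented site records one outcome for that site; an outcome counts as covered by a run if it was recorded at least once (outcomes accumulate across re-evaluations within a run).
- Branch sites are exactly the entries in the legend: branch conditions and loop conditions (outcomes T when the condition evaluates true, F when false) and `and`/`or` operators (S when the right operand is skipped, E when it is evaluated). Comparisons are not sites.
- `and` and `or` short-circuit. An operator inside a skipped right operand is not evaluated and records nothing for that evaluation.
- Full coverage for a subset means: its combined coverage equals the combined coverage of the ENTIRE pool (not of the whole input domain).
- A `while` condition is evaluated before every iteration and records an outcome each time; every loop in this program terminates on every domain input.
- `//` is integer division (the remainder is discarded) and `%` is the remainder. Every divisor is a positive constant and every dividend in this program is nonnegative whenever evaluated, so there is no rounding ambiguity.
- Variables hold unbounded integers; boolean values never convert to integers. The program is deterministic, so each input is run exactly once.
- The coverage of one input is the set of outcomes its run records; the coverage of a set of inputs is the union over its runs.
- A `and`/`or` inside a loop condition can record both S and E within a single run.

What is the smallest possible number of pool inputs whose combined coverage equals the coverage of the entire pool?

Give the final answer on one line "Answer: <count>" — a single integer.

#1 (c=1, v=2) -> B1->F, B2->F, B4->S, B3->F, B6->S, B5->F, B7->T; covered: B1=F, B2=F, B3=F, B4=S, B5=F, B6=S, B7=T
#2 (c=4, v=3) -> B1->F, B2->F, B4->S, B3->F, B6->E, B5->T; covered: B1=F, B2=F, B3=F, B4=S, B5=T, B6=E
#3 (c=0, v=3) -> B1->F, B2->F, B4->S, B3->F, B6->E, B5->T; covered: B1=F, B2=F, B3=F, B4=S, B5=T, B6=E
#4 (c=12, v=2) -> B1->T, B2->F, B4->E, B3->F, B6->S, B5->F, B7->T; covered: B1=T, B2=F, B3=F, B4=E, B5=F, B6=S, B7=T
#5 (c=4, v=4) -> B1->F, B2->F, B4->S, B3->F, B6->E, B5->T; covered: B1=F, B2=F, B3=F, B4=S, B5=T, B6=E
#6 (c=3, v=3) -> B1->F, B2->F, B4->S, B3->F, B6->E, B5->F, B7->T; covered: B1=F, B2=F, B3=F, B4=S, B5=F, B6=E, B7=T
#7 (c=3, v=5) -> B1->F, B2->F, B4->S, B3->F, B6->S, B5->F, B7->T; covered: B1=F, B2=F, B3=F, B4=S, B5=F, B6=S, B7=T
#8 (c=13, v=5) -> B1->T, B2->T, B2->T, B2->T, B2->T, B2->T, B2->T, B2->T, B2->T, B2->T, B2->T, B2->T, B2->T, B2->T, ...; covered: B1=T, B2=T, B2=F, B3=T, B3=F, B4=S, B4=E, B5=F, B6=S, B7=T
the full pool covers 13 outcomes: B1=T, B1=F, B2=T, B2=F, B3=T, B3=F, B4=S, B4=E, B5=T, B5=F, B6=S, B6=E, B7=T
size 1 is not enough: best union over all size-1 subsets is 10/13
at size 2, {2, 8} reaches all 13 outcomes; every lexicographically earlier size-2 subset fails

Answer: 2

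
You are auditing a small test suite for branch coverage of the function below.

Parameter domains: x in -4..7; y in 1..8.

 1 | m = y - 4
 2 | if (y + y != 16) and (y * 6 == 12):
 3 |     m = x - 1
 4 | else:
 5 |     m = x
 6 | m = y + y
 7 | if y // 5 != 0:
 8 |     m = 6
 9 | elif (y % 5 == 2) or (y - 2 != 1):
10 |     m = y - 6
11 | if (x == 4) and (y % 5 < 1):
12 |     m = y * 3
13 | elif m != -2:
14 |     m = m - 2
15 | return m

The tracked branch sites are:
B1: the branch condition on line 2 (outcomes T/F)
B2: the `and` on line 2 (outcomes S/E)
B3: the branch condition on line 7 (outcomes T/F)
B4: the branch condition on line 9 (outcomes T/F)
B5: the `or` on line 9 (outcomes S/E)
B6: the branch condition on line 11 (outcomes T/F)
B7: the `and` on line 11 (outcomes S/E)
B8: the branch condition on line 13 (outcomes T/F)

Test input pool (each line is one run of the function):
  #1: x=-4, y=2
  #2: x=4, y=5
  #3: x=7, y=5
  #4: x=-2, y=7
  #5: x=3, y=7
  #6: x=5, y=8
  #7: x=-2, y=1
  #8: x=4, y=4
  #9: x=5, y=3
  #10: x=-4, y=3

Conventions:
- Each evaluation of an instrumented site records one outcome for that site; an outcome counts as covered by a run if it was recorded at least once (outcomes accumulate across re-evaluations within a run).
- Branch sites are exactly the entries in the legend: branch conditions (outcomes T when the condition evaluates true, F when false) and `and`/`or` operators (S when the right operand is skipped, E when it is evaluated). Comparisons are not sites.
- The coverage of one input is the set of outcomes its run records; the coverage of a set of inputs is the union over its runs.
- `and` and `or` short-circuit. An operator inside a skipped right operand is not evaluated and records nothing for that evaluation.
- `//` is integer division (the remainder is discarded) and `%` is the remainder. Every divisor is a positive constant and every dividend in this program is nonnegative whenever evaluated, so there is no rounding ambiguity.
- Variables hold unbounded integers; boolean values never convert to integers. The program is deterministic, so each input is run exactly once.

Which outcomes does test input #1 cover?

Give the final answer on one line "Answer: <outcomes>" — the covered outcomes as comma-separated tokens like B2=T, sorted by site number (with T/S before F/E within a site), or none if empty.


Tracing the run of input #1 (x=-4, y=2):
  B2->E, B1->T, B3->F, B5->S, B4->T, B7->S, B6->F, B8->T
deduplicating events, the covered set is: B1=T, B2=E, B3=F, B4=T, B5=S, B6=F, B7=S, B8=T
Answer: B1=T, B2=E, B3=F, B4=T, B5=S, B6=F, B7=S, B8=T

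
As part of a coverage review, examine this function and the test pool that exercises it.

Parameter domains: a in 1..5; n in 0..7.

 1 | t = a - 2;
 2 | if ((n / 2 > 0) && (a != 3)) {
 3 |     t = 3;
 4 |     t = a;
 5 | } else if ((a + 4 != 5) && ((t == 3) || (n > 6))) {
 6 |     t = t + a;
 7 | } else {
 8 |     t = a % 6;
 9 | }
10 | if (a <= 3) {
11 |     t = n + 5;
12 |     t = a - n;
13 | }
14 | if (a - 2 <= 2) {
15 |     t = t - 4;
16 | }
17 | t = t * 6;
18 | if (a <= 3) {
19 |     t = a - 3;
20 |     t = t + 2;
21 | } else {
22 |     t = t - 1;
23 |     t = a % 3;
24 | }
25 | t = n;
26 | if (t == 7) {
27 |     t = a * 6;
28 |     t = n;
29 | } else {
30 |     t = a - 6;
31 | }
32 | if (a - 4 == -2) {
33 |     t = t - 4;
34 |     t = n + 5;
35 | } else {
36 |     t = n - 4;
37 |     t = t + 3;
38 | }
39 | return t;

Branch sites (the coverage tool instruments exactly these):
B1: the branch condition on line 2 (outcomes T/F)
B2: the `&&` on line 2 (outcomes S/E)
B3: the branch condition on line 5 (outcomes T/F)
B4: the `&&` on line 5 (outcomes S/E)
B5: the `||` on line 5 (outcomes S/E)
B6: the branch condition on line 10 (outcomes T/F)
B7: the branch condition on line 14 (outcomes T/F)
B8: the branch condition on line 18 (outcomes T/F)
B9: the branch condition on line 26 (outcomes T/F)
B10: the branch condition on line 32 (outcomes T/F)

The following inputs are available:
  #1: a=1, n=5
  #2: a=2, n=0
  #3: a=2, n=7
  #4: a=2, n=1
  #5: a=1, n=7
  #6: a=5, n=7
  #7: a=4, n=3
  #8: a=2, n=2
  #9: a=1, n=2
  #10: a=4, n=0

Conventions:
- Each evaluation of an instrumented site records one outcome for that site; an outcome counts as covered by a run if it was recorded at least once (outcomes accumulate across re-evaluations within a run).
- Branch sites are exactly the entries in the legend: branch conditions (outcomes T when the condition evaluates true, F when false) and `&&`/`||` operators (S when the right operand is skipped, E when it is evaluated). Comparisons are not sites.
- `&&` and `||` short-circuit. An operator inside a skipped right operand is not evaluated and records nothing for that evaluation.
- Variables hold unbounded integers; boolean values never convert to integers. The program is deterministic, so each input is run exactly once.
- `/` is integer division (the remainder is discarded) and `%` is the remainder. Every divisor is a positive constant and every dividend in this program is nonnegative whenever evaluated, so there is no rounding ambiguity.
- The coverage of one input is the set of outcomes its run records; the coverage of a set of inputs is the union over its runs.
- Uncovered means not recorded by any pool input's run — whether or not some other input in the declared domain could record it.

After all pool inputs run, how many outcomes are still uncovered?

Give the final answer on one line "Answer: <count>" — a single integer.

test 1 (a=1, n=5) fires B2->E, B1->T, B6->T, B7->T, B8->T, B9->F, B10->F; hits B1=T, B2=E, B6=T, B7=T, B8=T, B9=F, B10=F
test 2 (a=2, n=0) fires B2->S, B1->F, B4->E, B5->E, B3->F, B6->T, B7->T, B8->T, B9->F, B10->T; hits B1=F, B2=S, B3=F, B4=E, B5=E, B6=T, B7=T, B8=T, B9=F, B10=T
test 3 (a=2, n=7) fires B2->E, B1->T, B6->T, B7->T, B8->T, B9->T, B10->T; hits B1=T, B2=E, B6=T, B7=T, B8=T, B9=T, B10=T
test 4 (a=2, n=1) fires B2->S, B1->F, B4->E, B5->E, B3->F, B6->T, B7->T, B8->T, B9->F, B10->T; hits B1=F, B2=S, B3=F, B4=E, B5=E, B6=T, B7=T, B8=T, B9=F, B10=T
test 5 (a=1, n=7) fires B2->E, B1->T, B6->T, B7->T, B8->T, B9->T, B10->F; hits B1=T, B2=E, B6=T, B7=T, B8=T, B9=T, B10=F
test 6 (a=5, n=7) fires B2->E, B1->T, B6->F, B7->F, B8->F, B9->T, B10->F; hits B1=T, B2=E, B6=F, B7=F, B8=F, B9=T, B10=F
test 7 (a=4, n=3) fires B2->E, B1->T, B6->F, B7->T, B8->F, B9->F, B10->F; hits B1=T, B2=E, B6=F, B7=T, B8=F, B9=F, B10=F
test 8 (a=2, n=2) fires B2->E, B1->T, B6->T, B7->T, B8->T, B9->F, B10->T; hits B1=T, B2=E, B6=T, B7=T, B8=T, B9=F, B10=T
test 9 (a=1, n=2) fires B2->E, B1->T, B6->T, B7->T, B8->T, B9->F, B10->F; hits B1=T, B2=E, B6=T, B7=T, B8=T, B9=F, B10=F
test 10 (a=4, n=0) fires B2->S, B1->F, B4->E, B5->E, B3->F, B6->F, B7->T, B8->F, B9->F, B10->F; hits B1=F, B2=S, B3=F, B4=E, B5=E, B6=F, B7=T, B8=F, B9=F, B10=F
union over the pool: B1=T, B1=F, B2=S, B2=E, B3=F, B4=E, B5=E, B6=T, B6=F, B7=T, B7=F, B8=T, B8=F, B9=T, B9=F, B10=T, B10=F
uncovered (3 of 20): B3=T, B4=S, B5=S

Answer: 3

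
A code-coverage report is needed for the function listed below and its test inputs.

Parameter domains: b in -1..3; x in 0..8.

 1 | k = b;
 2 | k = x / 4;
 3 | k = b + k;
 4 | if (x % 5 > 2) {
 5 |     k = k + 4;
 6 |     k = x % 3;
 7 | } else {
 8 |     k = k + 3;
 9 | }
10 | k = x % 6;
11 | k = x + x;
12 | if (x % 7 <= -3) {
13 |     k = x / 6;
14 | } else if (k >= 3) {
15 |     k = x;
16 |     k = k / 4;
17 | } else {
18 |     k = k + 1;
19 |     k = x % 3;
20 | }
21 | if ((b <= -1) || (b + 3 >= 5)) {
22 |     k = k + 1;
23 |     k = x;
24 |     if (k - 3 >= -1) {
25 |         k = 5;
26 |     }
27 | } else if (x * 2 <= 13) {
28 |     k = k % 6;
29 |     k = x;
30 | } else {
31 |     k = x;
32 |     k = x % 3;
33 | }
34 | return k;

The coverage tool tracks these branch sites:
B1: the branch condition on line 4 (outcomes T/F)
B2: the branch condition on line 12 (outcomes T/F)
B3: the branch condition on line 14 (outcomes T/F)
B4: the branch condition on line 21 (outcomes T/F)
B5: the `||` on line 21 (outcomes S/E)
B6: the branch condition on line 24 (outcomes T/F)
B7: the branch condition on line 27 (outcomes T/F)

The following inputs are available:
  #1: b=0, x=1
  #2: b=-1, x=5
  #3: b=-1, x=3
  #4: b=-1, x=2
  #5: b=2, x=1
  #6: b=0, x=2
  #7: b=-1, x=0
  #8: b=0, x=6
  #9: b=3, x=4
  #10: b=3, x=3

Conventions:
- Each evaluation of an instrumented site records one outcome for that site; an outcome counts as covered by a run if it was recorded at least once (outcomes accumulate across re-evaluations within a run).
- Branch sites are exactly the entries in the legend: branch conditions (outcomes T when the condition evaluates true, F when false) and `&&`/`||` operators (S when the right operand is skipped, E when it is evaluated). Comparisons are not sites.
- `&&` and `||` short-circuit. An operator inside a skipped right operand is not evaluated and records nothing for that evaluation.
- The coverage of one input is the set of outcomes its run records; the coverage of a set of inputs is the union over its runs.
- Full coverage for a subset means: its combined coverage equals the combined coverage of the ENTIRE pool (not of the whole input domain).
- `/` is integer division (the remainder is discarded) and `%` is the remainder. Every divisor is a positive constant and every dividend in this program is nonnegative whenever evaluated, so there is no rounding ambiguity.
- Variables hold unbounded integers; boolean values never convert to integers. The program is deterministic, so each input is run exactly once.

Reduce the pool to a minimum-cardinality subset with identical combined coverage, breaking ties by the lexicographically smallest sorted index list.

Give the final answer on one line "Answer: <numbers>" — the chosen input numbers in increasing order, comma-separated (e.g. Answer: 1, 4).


input #1, b=0, x=1: events B1->F, B2->F, B3->F, B5->E, B4->F, B7->T; outcomes B1=F, B2=F, B3=F, B4=F, B5=E, B7=T
input #2, b=-1, x=5: events B1->F, B2->F, B3->T, B5->S, B4->T, B6->T; outcomes B1=F, B2=F, B3=T, B4=T, B5=S, B6=T
input #3, b=-1, x=3: events B1->T, B2->F, B3->T, B5->S, B4->T, B6->T; outcomes B1=T, B2=F, B3=T, B4=T, B5=S, B6=T
input #4, b=-1, x=2: events B1->F, B2->F, B3->T, B5->S, B4->T, B6->T; outcomes B1=F, B2=F, B3=T, B4=T, B5=S, B6=T
input #5, b=2, x=1: events B1->F, B2->F, B3->F, B5->E, B4->T, B6->F; outcomes B1=F, B2=F, B3=F, B4=T, B5=E, B6=F
input #6, b=0, x=2: events B1->F, B2->F, B3->T, B5->E, B4->F, B7->T; outcomes B1=F, B2=F, B3=T, B4=F, B5=E, B7=T
input #7, b=-1, x=0: events B1->F, B2->F, B3->F, B5->S, B4->T, B6->F; outcomes B1=F, B2=F, B3=F, B4=T, B5=S, B6=F
input #8, b=0, x=6: events B1->F, B2->F, B3->T, B5->E, B4->F, B7->T; outcomes B1=F, B2=F, B3=T, B4=F, B5=E, B7=T
input #9, b=3, x=4: events B1->T, B2->F, B3->T, B5->E, B4->T, B6->T; outcomes B1=T, B2=F, B3=T, B4=T, B5=E, B6=T
input #10, b=3, x=3: events B1->T, B2->F, B3->T, B5->E, B4->T, B6->T; outcomes B1=T, B2=F, B3=T, B4=T, B5=E, B6=T
pool-wide coverage (12 outcomes): B1=T, B1=F, B2=F, B3=T, B3=F, B4=T, B4=F, B5=S, B5=E, B6=T, B6=F, B7=T
no size-1 subset reaches all 12 outcomes (best union: 6/12)
no size-2 subset reaches all 12 outcomes (best union: 11/12)
the canonical winner is {1, 3, 5}: size 3, full 12-outcome coverage, earliest index list among size-3 covers
Answer: 1, 3, 5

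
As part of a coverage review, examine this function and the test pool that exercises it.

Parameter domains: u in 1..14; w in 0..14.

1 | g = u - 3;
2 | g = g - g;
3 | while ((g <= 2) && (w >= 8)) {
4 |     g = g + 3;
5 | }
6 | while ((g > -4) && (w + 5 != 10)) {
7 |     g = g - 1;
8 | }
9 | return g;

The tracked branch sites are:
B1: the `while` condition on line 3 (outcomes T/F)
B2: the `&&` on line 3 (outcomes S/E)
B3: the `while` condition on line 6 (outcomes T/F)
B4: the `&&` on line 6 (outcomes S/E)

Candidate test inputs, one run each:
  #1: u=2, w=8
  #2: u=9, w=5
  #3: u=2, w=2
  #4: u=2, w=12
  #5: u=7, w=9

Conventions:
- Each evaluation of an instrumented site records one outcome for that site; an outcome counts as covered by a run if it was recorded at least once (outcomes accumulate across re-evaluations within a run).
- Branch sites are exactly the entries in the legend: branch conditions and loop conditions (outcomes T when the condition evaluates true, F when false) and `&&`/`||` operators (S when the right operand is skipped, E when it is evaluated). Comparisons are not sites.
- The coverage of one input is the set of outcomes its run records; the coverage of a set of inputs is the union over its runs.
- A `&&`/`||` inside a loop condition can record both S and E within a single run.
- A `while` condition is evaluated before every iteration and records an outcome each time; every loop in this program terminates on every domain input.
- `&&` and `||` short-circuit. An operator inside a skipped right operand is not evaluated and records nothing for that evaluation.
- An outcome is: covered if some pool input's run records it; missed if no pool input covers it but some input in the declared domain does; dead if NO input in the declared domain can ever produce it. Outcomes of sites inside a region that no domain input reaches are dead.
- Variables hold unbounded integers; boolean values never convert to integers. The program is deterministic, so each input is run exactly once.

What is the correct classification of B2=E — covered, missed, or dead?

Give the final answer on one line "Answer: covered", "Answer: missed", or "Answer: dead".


B2=E is recorded by pool input(s) 1, 2, 3, 4, 5 -> covered
Answer: covered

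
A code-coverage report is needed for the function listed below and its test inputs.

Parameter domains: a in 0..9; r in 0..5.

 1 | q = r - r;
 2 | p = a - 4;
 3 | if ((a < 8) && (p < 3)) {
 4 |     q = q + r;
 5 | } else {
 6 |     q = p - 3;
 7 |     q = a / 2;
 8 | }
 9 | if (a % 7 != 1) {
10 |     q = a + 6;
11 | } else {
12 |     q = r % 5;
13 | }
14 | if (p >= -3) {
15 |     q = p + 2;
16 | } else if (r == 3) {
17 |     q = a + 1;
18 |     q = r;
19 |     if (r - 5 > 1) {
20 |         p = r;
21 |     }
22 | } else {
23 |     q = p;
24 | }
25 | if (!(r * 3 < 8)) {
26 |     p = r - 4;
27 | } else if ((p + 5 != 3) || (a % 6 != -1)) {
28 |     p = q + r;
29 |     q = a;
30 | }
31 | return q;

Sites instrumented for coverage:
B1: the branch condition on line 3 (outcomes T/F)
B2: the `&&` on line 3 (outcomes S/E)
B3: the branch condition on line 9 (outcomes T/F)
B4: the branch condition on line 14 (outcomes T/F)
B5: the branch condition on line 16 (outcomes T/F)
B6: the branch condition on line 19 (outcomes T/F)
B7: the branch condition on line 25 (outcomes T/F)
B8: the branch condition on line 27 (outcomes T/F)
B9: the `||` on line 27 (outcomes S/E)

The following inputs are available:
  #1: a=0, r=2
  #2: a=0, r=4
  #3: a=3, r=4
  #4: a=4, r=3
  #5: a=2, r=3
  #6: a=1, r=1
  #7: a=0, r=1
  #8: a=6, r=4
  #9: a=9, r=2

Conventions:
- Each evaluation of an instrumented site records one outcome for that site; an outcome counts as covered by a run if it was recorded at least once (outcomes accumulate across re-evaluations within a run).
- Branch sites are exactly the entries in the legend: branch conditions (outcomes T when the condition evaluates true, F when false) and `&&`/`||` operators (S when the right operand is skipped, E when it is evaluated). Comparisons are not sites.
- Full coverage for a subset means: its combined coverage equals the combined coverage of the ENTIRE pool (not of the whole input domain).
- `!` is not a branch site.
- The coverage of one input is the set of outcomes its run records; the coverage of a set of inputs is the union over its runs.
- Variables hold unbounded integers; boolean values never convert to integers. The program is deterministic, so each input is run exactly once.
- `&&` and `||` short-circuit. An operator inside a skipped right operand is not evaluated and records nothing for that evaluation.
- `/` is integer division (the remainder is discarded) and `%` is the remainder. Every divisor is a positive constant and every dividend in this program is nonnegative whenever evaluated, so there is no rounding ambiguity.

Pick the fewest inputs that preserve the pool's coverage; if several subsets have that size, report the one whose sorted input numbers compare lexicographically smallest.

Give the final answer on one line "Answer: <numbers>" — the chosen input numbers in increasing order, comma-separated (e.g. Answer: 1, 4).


run #1 (a=0, r=2) records B1=T, B2=E, B3=T, B4=F, B5=F, B7=F, B8=T, B9=S
run #2 (a=0, r=4) records B1=T, B2=E, B3=T, B4=F, B5=F, B7=T
run #3 (a=3, r=4) records B1=T, B2=E, B3=T, B4=T, B7=T
run #4 (a=4, r=3) records B1=T, B2=E, B3=T, B4=T, B7=T
run #5 (a=2, r=3) records B1=T, B2=E, B3=T, B4=T, B7=T
run #6 (a=1, r=1) records B1=T, B2=E, B3=F, B4=T, B7=F, B8=T, B9=S
run #7 (a=0, r=1) records B1=T, B2=E, B3=T, B4=F, B5=F, B7=F, B8=T, B9=S
run #8 (a=6, r=4) records B1=T, B2=E, B3=T, B4=T, B7=T
run #9 (a=9, r=2) records B1=F, B2=S, B3=T, B4=T, B7=F, B8=T, B9=S
union over all inputs: B1=T, B1=F, B2=S, B2=E, B3=T, B3=F, B4=T, B4=F, B5=F, B7=T, B7=F, B8=T, B9=S (13 outcomes)
size 1 is not enough: best union over all size-1 subsets is 8/13
size 2 is not enough: best union over all size-2 subsets is 12/13
the canonical winner is {2, 6, 9}: size 3, full 13-outcome coverage, earliest index list among size-3 covers
Answer: 2, 6, 9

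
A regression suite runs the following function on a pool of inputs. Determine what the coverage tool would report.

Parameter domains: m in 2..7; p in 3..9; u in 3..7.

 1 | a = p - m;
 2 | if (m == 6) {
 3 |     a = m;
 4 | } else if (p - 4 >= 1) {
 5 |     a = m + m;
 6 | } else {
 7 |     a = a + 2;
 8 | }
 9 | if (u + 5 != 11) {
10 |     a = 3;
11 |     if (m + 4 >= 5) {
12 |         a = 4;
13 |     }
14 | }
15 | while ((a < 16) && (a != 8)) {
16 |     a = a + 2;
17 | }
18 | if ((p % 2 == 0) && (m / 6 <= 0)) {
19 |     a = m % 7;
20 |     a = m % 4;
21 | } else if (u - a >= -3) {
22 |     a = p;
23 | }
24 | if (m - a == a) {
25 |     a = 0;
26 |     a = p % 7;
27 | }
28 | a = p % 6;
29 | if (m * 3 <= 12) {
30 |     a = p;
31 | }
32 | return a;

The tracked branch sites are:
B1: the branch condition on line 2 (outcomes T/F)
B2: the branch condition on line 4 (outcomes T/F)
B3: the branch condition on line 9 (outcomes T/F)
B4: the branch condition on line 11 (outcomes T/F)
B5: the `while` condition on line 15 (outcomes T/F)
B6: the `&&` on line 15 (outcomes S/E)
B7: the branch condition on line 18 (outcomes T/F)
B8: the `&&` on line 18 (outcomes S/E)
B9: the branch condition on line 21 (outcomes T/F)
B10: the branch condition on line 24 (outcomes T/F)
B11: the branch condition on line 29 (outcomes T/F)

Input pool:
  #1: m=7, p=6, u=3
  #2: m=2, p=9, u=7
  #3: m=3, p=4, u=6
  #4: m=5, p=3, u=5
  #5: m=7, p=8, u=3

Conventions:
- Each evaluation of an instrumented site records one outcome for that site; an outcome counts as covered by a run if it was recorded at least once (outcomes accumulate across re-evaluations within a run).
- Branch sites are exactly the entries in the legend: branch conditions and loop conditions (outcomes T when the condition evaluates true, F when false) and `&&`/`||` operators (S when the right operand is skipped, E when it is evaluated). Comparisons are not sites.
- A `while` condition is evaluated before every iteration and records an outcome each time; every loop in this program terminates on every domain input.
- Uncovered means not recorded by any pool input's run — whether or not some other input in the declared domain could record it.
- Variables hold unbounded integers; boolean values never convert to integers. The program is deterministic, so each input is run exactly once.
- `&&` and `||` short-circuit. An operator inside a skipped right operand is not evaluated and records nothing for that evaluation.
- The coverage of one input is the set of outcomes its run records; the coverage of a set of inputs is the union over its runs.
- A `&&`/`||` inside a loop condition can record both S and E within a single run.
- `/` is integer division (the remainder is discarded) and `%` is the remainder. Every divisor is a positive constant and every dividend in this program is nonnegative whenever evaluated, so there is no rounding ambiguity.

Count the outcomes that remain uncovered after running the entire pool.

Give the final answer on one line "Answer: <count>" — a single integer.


input #1, m=7, p=6, u=3: events B1->F, B2->T, B3->T, B4->T, B6->E, B5->T, B6->E, B5->T, B6->E, B5->F, B8->E, B7->F, B9->F, B10->F, ...; outcomes B1=F, B2=T, B3=T, B4=T, B5=T, B5=F, B6=E, B7=F, B8=E, B9=F, B10=F, B11=F
input #2, m=2, p=9, u=7: events B1->F, B2->T, B3->T, B4->T, B6->E, B5->T, B6->E, B5->T, B6->E, B5->F, B8->S, B7->F, B9->T, B10->F, ...; outcomes B1=F, B2=T, B3=T, B4=T, B5=T, B5=F, B6=E, B7=F, B8=S, B9=T, B10=F, B11=T
input #3, m=3, p=4, u=6: events B1->F, B2->F, B3->F, B6->E, B5->T, B6->E, B5->T, B6->E, B5->T, B6->E, B5->T, B6->E, B5->T, B6->E, ...; outcomes B1=F, B2=F, B3=F, B5=T, B5=F, B6=S, B6=E, B7=T, B8=E, B10=F, B11=T
input #4, m=5, p=3, u=5: events B1->F, B2->F, B3->T, B4->T, B6->E, B5->T, B6->E, B5->T, B6->E, B5->F, B8->S, B7->F, B9->T, B10->F, ...; outcomes B1=F, B2=F, B3=T, B4=T, B5=T, B5=F, B6=E, B7=F, B8=S, B9=T, B10=F, B11=F
input #5, m=7, p=8, u=3: events B1->F, B2->T, B3->T, B4->T, B6->E, B5->T, B6->E, B5->T, B6->E, B5->F, B8->E, B7->F, B9->F, B10->F, ...; outcomes B1=F, B2=T, B3=T, B4=T, B5=T, B5=F, B6=E, B7=F, B8=E, B9=F, B10=F, B11=F
union over the pool: B1=F, B2=T, B2=F, B3=T, B3=F, B4=T, B5=T, B5=F, B6=S, B6=E, B7=T, B7=F, B8=S, B8=E, B9=T, B9=F, B10=F, B11=T, B11=F
uncovered (3 of 22): B1=T, B4=F, B10=T
Answer: 3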